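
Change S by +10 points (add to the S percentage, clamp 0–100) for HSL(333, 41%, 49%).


Original S = 41%
Adjustment = +10 percentage points
New S = 41 + (10) = 51
Clamp to [0, 100] → 51
= HSL(333°, 51%, 49%)


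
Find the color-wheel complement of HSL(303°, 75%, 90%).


Complement = opposite side of color wheel = hue + 180°
H' = (303 + 180) mod 360 = 123°
S and L unchanged.
= HSL(123°, 75%, 90%)


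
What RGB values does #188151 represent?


18 → 24 (R)
81 → 129 (G)
51 → 81 (B)
= RGB(24, 129, 81)


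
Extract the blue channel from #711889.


Color: #711889
R = 71 = 113
G = 18 = 24
B = 89 = 137
Blue = 137


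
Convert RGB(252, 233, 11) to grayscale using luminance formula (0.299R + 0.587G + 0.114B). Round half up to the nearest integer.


Gray = 0.299×R + 0.587×G + 0.114×B
Gray = 0.299×252 + 0.587×233 + 0.114×11
Gray = 75.348 + 136.771 + 1.254
Gray = 213.373 → round half up → 213
Gray = 213


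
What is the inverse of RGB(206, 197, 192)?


Invert: (255-R, 255-G, 255-B)
R: 255-206 = 49
G: 255-197 = 58
B: 255-192 = 63
= RGB(49, 58, 63)


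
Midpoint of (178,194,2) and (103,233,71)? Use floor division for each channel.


Midpoint: each channel = ⌊(C₁+C₂)/2⌋
R: ⌊(178+103)/2⌋ = 140
G: ⌊(194+233)/2⌋ = 213
B: ⌊(2+71)/2⌋ = 36
= RGB(140, 213, 36)


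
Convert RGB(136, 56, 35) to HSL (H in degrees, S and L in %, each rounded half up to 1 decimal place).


Normalize: R'=136/255≈0.5333, G'=56/255≈0.2196, B'=35/255≈0.1373
Max=136/255, Min=35/255, Δ=Max-Min=101/255
L = (Max+Min)/2 = (136+35)/510 = 171/510 = 0.33529… → L = 33.5%
L ≤ 0.5 → S = Δ/(Max+Min) = 101/(136+35) = 101/171 = 0.59064… → S = 59.1%
(the 1/255 factors cancel in S and H, so raw channel differences can be used)
Max is R' → H = 60 × (((G-B)/Δ) mod 6) = 60 × (((56-35)/101) mod 6)
  21/101 = 0.2079…
  H = 60 × 0.2079… = 12.475…° → H = 12.5°
= HSL(12.5°, 59.1%, 33.5%)


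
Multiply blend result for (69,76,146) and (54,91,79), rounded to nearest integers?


Multiply: C = A×B/255, rounded to nearest integer
R: 69×54/255 = 3726/255 ≈ 14.612 → 15
G: 76×91/255 = 6916/255 ≈ 27.122 → 27
B: 146×79/255 = 11534/255 ≈ 45.231 → 45
= RGB(15, 27, 45)


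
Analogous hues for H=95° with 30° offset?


Base hue: 95°
Left analog: (95 - 30) mod 360 = 65°
Right analog: (95 + 30) mod 360 = 125°
Analogous hues = 65° and 125°


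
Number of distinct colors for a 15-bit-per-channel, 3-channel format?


Total bits = 15 bits/channel × 3 channels = 45 bits
Distinct colors = 2^45
= 35,184,372,088,832 colors


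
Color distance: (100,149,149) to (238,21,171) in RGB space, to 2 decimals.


d = √[(R₁-R₂)² + (G₁-G₂)² + (B₁-B₂)²]
d = √[(100-238)² + (149-21)² + (149-171)²]
d = √[19044 + 16384 + 484]
d = √35912
d ≈ 189.50


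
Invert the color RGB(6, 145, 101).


Invert: (255-R, 255-G, 255-B)
R: 255-6 = 249
G: 255-145 = 110
B: 255-101 = 154
= RGB(249, 110, 154)


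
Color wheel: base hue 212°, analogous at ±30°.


Base hue: 212°
Left analog: (212 - 30) mod 360 = 182°
Right analog: (212 + 30) mod 360 = 242°
Analogous hues = 182° and 242°


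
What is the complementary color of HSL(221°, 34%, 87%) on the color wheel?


Complement = opposite side of color wheel = hue + 180°
H' = (221 + 180) mod 360 = 41°
S and L unchanged.
= HSL(41°, 34%, 87%)


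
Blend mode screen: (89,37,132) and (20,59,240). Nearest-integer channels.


Screen: C = 255 - (255-A)×(255-B)/255, rounded to nearest integer
R: 255 - (255-89)×(255-20)/255 = 255 - 39010/255 ≈ 255 - 152.980 = 102.020 → 102
G: 255 - (255-37)×(255-59)/255 = 255 - 42728/255 ≈ 255 - 167.561 = 87.439 → 87
B: 255 - (255-132)×(255-240)/255 = 255 - 1845/255 ≈ 255 - 7.235 = 247.765 → 248
= RGB(102, 87, 248)


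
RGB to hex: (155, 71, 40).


R = 155 → 9B (hex)
G = 71 → 47 (hex)
B = 40 → 28 (hex)
Hex = #9B4728


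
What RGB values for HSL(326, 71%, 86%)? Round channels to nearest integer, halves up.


H=326°, S=0.71, L=0.86
C = (1-|2L-1|)×S = (1-|0.72|)×0.71 = 0.1988
H' = H/60 = 326/60 ≈ 5.4333; X = C×(1-|H' mod 2 - 1|) ≈ 0.1127
m = L - C/2 = 0.86 - 0.0994 = 0.7606
Sector ⌊H'⌋ = 5 → (R',G',B') = (0.1988, 0.0, ≈0.1127)
RGB = ((R'+m)×255, (G'+m)×255, (B'+m)×255) = (244.647, 193.953, 222.6796)
Round half up → RGB(245, 194, 223)


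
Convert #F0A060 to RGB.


F0 → 240 (R)
A0 → 160 (G)
60 → 96 (B)
= RGB(240, 160, 96)


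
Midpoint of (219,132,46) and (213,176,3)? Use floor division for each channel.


Midpoint: each channel = ⌊(C₁+C₂)/2⌋
R: ⌊(219+213)/2⌋ = 216
G: ⌊(132+176)/2⌋ = 154
B: ⌊(46+3)/2⌋ = 24
= RGB(216, 154, 24)


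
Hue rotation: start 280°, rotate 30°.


New hue = (H + rotation) mod 360
New hue = (280 + 30) mod 360
= 310 mod 360
= 310°


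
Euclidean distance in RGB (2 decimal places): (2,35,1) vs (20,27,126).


d = √[(R₁-R₂)² + (G₁-G₂)² + (B₁-B₂)²]
d = √[(2-20)² + (35-27)² + (1-126)²]
d = √[324 + 64 + 15625]
d = √16013
d ≈ 126.54


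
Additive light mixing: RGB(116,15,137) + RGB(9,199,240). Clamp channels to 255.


Additive: each channel = min(255, C₁+C₂)
R: 116+9 = 125 → 125
G: 15+199 = 214 → 214
B: 137+240 = 377 → 255
= RGB(125, 214, 255)


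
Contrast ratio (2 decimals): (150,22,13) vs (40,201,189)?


Linearize each sRGB channel c=v/255: c/12.92 if c ≤ 0.04045 else ((c+0.055)/1.055)^2.4
L = 0.2126×R_lin + 0.7152×G_lin + 0.0722×B_lin
Color 1 (150,22,13):
  R=150: 150/255≈0.5882 > 0.04045 → ((0.5882+0.055)/1.055)^2.4 ≈ 0.30499
  G=22: 22/255≈0.0863 > 0.04045 → ((0.0863+0.055)/1.055)^2.4 ≈ 0.00802
  B=13: 13/255≈0.0510 > 0.04045 → ((0.0510+0.055)/1.055)^2.4 ≈ 0.00402
  L1 = 0.2126×0.30499 + 0.7152×0.00802 + 0.0722×0.00402 ≈ 0.07087
Color 2 (40,201,189):
  R=40: 40/255≈0.1569 > 0.04045 → ((0.1569+0.055)/1.055)^2.4 ≈ 0.02122
  G=201: 201/255≈0.7882 > 0.04045 → ((0.7882+0.055)/1.055)^2.4 ≈ 0.58408
  B=189: 189/255≈0.7412 > 0.04045 → ((0.7412+0.055)/1.055)^2.4 ≈ 0.50888
  L2 = 0.2126×0.02122 + 0.7152×0.58408 + 0.0722×0.50888 ≈ 0.45899
Lighter = 0.45899, Darker = 0.07087
Ratio = (L_lighter + 0.05) / (L_darker + 0.05)
Ratio = (0.45899 + 0.05) / (0.07087 + 0.05) = 0.50899 / 0.12087 ≈ 4.2110
Ratio ≈ 4.21:1


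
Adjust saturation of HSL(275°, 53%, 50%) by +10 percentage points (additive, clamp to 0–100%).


Original S = 53%
Adjustment = +10 percentage points
New S = 53 + (10) = 63
Clamp to [0, 100] → 63
= HSL(275°, 63%, 50%)


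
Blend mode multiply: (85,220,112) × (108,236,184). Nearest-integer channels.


Multiply: C = A×B/255, rounded to nearest integer
R: 85×108/255 = 9180/255 ≈ 36.000 → 36
G: 220×236/255 = 51920/255 ≈ 203.608 → 204
B: 112×184/255 = 20608/255 ≈ 80.816 → 81
= RGB(36, 204, 81)


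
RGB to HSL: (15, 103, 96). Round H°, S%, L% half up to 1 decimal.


Normalize: R'=15/255≈0.0588, G'=103/255≈0.4039, B'=96/255≈0.3765
Max=103/255, Min=15/255, Δ=Max-Min=88/255
L = (Max+Min)/2 = (103+15)/510 = 118/510 = 0.23137… → L = 23.1%
L ≤ 0.5 → S = Δ/(Max+Min) = 88/(103+15) = 88/118 = 0.74576… → S = 74.6%
(the 1/255 factors cancel in S and H, so raw channel differences can be used)
Max is G' → H = 60 × ((B-R)/Δ + 2) = 60 × ((96-15)/88 + 2)
  81/88 + 2 = 0.9204… + 2 = 2.9204…
  H = 60 × 2.9204… = 175.227…° → H = 175.2°
= HSL(175.2°, 74.6%, 23.1%)


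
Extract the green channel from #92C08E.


Color: #92C08E
R = 92 = 146
G = C0 = 192
B = 8E = 142
Green = 192


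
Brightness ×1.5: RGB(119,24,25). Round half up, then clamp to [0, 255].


Multiply each channel by 1.5, round half up, clamp to [0, 255]
R: 119×1.5 = 178.5 → round → 179
G: 24×1.5 = 36
B: 25×1.5 = 37.5 → round → 38
= RGB(179, 36, 38)


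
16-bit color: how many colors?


Colors = 2^bits = 2^16
= 65,536 colors


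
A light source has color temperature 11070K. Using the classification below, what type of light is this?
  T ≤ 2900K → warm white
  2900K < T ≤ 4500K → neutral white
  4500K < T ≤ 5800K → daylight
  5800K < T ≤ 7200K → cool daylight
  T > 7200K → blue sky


Temperature: 11070K
11070K > 7200K → blue sky
Classification: blue sky


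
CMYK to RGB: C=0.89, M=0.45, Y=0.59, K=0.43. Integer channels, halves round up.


R = 255 × (1-C) × (1-K) = 255 × 0.11 × 0.57 = 15.9885 → 16
G = 255 × (1-M) × (1-K) = 255 × 0.55 × 0.57 = 79.9425 → 80
B = 255 × (1-Y) × (1-K) = 255 × 0.41 × 0.57 = 59.5935 → 60
= RGB(16, 80, 60)


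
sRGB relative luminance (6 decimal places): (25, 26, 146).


Linearize each channel (sRGB transfer function): c = v/255; c_lin = c/12.92 if c ≤ 0.04045, else ((c+0.055)/1.055)^2.4
  R: 25/255 ≈ 0.098039 > 0.04045 → ((0.098039+0.055)/1.055)^2.4 ≈ 0.009721
  G: 26/255 ≈ 0.101961 > 0.04045 → ((0.101961+0.055)/1.055)^2.4 ≈ 0.010330
  B: 146/255 ≈ 0.572549 > 0.04045 → ((0.572549+0.055)/1.055)^2.4 ≈ 0.287441
R_lin = 0.009721, G_lin = 0.010330, B_lin = 0.287441
L = 0.2126×R + 0.7152×G + 0.0722×B
L = 0.2126×0.009721 + 0.7152×0.010330 + 0.0722×0.287441
L ≈ 0.030208


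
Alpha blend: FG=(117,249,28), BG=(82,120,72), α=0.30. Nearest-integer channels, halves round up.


C = α×F + (1-α)×B, with 1-α = 0.70
R: 0.30×117 + 0.70×82 = 35.10 + 57.40 = 92.50 → 93
G: 0.30×249 + 0.70×120 = 74.70 + 84.00 = 158.70 → 159
B: 0.30×28 + 0.70×72 = 8.40 + 50.40 = 58.80 → 59
= RGB(93, 159, 59)


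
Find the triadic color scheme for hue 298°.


Triadic: equally spaced at 120° intervals
H1 = 298°
H2 = (298 + 120) mod 360 = 58°
H3 = (298 + 240) mod 360 = 178°
Triadic = 298°, 58°, 178°


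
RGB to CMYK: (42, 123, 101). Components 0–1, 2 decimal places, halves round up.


R'=42/255≈0.1647, G'=123/255≈0.4824, B'=101/255≈0.3961
K = 1 - max(R',G',B') = 1 - 123/255 = 132/255 = 0.51764… → 0.52
(1-R'-K)/(1-K) simplifies to (max-R)/max with max = 123:
C = (123-42)/123 = 81/123 = 0.65853… → 0.66
M = (123-123)/123 = 0/123 = 0 → 0.00
Y = (123-101)/123 = 22/123 = 0.17886… → 0.18
= CMYK(0.66, 0.00, 0.18, 0.52)


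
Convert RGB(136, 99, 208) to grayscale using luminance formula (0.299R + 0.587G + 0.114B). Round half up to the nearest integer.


Gray = 0.299×R + 0.587×G + 0.114×B
Gray = 0.299×136 + 0.587×99 + 0.114×208
Gray = 40.664 + 58.113 + 23.712
Gray = 122.489 → round half up → 122
Gray = 122


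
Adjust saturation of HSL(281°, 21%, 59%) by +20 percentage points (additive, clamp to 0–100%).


Original S = 21%
Adjustment = +20 percentage points
New S = 21 + (20) = 41
Clamp to [0, 100] → 41
= HSL(281°, 41%, 59%)


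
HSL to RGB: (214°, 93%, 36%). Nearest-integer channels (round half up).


H=214°, S=0.93, L=0.36
C = (1-|2L-1|)×S = (1-|-0.28|)×0.93 = 0.6696
H' = H/60 = 214/60 ≈ 3.5667; X = C×(1-|H' mod 2 - 1|) = 0.29016
m = L - C/2 = 0.36 - 0.3348 = 0.0252
Sector ⌊H'⌋ = 3 → (R',G',B') = (0.0, 0.29016, 0.6696)
RGB = ((R'+m)×255, (G'+m)×255, (B'+m)×255) = (6.426, 80.4168, 177.174)
Round half up → RGB(6, 80, 177)


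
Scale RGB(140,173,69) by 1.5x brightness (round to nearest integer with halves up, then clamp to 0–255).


Multiply each channel by 1.5, round half up, clamp to [0, 255]
R: 140×1.5 = 210
G: 173×1.5 = 259.5 → round → 260 → clamp → 255
B: 69×1.5 = 103.5 → round → 104
= RGB(210, 255, 104)


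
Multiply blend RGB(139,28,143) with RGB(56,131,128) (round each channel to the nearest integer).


Multiply: C = A×B/255, rounded to nearest integer
R: 139×56/255 = 7784/255 ≈ 30.525 → 31
G: 28×131/255 = 3668/255 ≈ 14.384 → 14
B: 143×128/255 = 18304/255 ≈ 71.780 → 72
= RGB(31, 14, 72)


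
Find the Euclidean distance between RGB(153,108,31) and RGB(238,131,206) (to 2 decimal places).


d = √[(R₁-R₂)² + (G₁-G₂)² + (B₁-B₂)²]
d = √[(153-238)² + (108-131)² + (31-206)²]
d = √[7225 + 529 + 30625]
d = √38379
d ≈ 195.91


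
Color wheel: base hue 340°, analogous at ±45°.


Base hue: 340°
Left analog: (340 - 45) mod 360 = 295°
Right analog: (340 + 45) mod 360 = 25°
Analogous hues = 295° and 25°


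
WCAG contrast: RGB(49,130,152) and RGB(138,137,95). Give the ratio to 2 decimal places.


Linearize each sRGB channel c=v/255: c/12.92 if c ≤ 0.04045 else ((c+0.055)/1.055)^2.4
L = 0.2126×R_lin + 0.7152×G_lin + 0.0722×B_lin
Color 1 (49,130,152):
  R=49: 49/255≈0.1922 > 0.04045 → ((0.1922+0.055)/1.055)^2.4 ≈ 0.03071
  G=130: 130/255≈0.5098 > 0.04045 → ((0.5098+0.055)/1.055)^2.4 ≈ 0.22323
  B=152: 152/255≈0.5961 > 0.04045 → ((0.5961+0.055)/1.055)^2.4 ≈ 0.31399
  L1 = 0.2126×0.03071 + 0.7152×0.22323 + 0.0722×0.31399 ≈ 0.18885
Color 2 (138,137,95):
  R=138: 138/255≈0.5412 > 0.04045 → ((0.5412+0.055)/1.055)^2.4 ≈ 0.25415
  G=137: 137/255≈0.5373 > 0.04045 → ((0.5373+0.055)/1.055)^2.4 ≈ 0.25016
  B=95: 95/255≈0.3725 > 0.04045 → ((0.3725+0.055)/1.055)^2.4 ≈ 0.11444
  L2 = 0.2126×0.25415 + 0.7152×0.25016 + 0.0722×0.11444 ≈ 0.24121
Lighter = 0.24121, Darker = 0.18885
Ratio = (L_lighter + 0.05) / (L_darker + 0.05)
Ratio = (0.24121 + 0.05) / (0.18885 + 0.05) = 0.29121 / 0.23885 ≈ 1.2192
Ratio ≈ 1.22:1


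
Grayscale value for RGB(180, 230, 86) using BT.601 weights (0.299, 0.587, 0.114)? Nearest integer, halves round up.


Gray = 0.299×R + 0.587×G + 0.114×B
Gray = 0.299×180 + 0.587×230 + 0.114×86
Gray = 53.820 + 135.010 + 9.804
Gray = 198.634 → round half up → 199
Gray = 199


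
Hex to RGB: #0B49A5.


0B → 11 (R)
49 → 73 (G)
A5 → 165 (B)
= RGB(11, 73, 165)


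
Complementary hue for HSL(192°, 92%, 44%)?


Complement = opposite side of color wheel = hue + 180°
H' = (192 + 180) mod 360 = 12°
S and L unchanged.
= HSL(12°, 92%, 44%)


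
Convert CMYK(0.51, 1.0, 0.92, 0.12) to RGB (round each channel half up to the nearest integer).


R = 255 × (1-C) × (1-K) = 255 × 0.49 × 0.88 = 109.956 → 110
G = 255 × (1-M) × (1-K) = 255 × 0.00 × 0.88 = 0
B = 255 × (1-Y) × (1-K) = 255 × 0.08 × 0.88 = 17.952 → 18
= RGB(110, 0, 18)


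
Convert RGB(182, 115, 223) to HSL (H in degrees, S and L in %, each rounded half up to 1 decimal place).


Normalize: R'=182/255≈0.7137, G'=115/255≈0.4510, B'=223/255≈0.8745
Max=223/255, Min=115/255, Δ=Max-Min=108/255
L = (Max+Min)/2 = (223+115)/510 = 338/510 = 0.66274… → L = 66.3%
L > 0.5 → S = Δ/(2-Max-Min) = 108/(510-223-115) = 108/172 = 0.62790… → S = 62.8%
(the 1/255 factors cancel in S and H, so raw channel differences can be used)
Max is B' → H = 60 × ((R-G)/Δ + 4) = 60 × ((182-115)/108 + 4)
  67/108 + 4 = 0.6203… + 4 = 4.6203…
  H = 60 × 4.6203… = 277.222…° → H = 277.2°
= HSL(277.2°, 62.8%, 66.3%)


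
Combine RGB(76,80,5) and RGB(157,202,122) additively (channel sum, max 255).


Additive: each channel = min(255, C₁+C₂)
R: 76+157 = 233 → 233
G: 80+202 = 282 → 255
B: 5+122 = 127 → 127
= RGB(233, 255, 127)


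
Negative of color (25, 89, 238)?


Invert: (255-R, 255-G, 255-B)
R: 255-25 = 230
G: 255-89 = 166
B: 255-238 = 17
= RGB(230, 166, 17)


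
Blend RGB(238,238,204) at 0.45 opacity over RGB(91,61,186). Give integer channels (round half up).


C = α×F + (1-α)×B, with 1-α = 0.55
R: 0.45×238 + 0.55×91 = 107.10 + 50.05 = 157.15 → 157
G: 0.45×238 + 0.55×61 = 107.10 + 33.55 = 140.65 → 141
B: 0.45×204 + 0.55×186 = 91.80 + 102.30 = 194.10 → 194
= RGB(157, 141, 194)


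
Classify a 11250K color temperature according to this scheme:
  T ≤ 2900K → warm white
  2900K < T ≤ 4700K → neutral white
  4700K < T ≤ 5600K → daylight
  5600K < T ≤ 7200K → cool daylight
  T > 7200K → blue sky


Temperature: 11250K
11250K > 7200K → blue sky
Classification: blue sky


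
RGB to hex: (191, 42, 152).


R = 191 → BF (hex)
G = 42 → 2A (hex)
B = 152 → 98 (hex)
Hex = #BF2A98


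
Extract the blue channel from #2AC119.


Color: #2AC119
R = 2A = 42
G = C1 = 193
B = 19 = 25
Blue = 25


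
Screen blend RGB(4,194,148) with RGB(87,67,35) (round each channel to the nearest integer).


Screen: C = 255 - (255-A)×(255-B)/255, rounded to nearest integer
R: 255 - (255-4)×(255-87)/255 = 255 - 42168/255 ≈ 255 - 165.365 = 89.635 → 90
G: 255 - (255-194)×(255-67)/255 = 255 - 11468/255 ≈ 255 - 44.973 = 210.027 → 210
B: 255 - (255-148)×(255-35)/255 = 255 - 23540/255 ≈ 255 - 92.314 = 162.686 → 163
= RGB(90, 210, 163)


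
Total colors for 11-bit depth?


Colors = 2^bits = 2^11
= 2,048 colors


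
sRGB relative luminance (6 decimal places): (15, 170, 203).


Linearize each channel (sRGB transfer function): c = v/255; c_lin = c/12.92 if c ≤ 0.04045, else ((c+0.055)/1.055)^2.4
  R: 15/255 ≈ 0.058824 > 0.04045 → ((0.058824+0.055)/1.055)^2.4 ≈ 0.004777
  G: 170/255 ≈ 0.666667 > 0.04045 → ((0.666667+0.055)/1.055)^2.4 ≈ 0.401978
  B: 203/255 ≈ 0.796078 > 0.04045 → ((0.796078+0.055)/1.055)^2.4 ≈ 0.597202
R_lin = 0.004777, G_lin = 0.401978, B_lin = 0.597202
L = 0.2126×R + 0.7152×G + 0.0722×B
L = 0.2126×0.004777 + 0.7152×0.401978 + 0.0722×0.597202
L ≈ 0.331628


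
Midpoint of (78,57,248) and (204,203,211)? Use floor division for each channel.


Midpoint: each channel = ⌊(C₁+C₂)/2⌋
R: ⌊(78+204)/2⌋ = 141
G: ⌊(57+203)/2⌋ = 130
B: ⌊(248+211)/2⌋ = 229
= RGB(141, 130, 229)


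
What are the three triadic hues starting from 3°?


Triadic: equally spaced at 120° intervals
H1 = 3°
H2 = (3 + 120) mod 360 = 123°
H3 = (3 + 240) mod 360 = 243°
Triadic = 3°, 123°, 243°


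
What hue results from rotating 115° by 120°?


New hue = (H + rotation) mod 360
New hue = (115 + 120) mod 360
= 235 mod 360
= 235°


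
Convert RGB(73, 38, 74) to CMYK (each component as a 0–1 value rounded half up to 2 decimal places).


R'=73/255≈0.2863, G'=38/255≈0.1490, B'=74/255≈0.2902
K = 1 - max(R',G',B') = 1 - 74/255 = 181/255 = 0.70980… → 0.71
(1-R'-K)/(1-K) simplifies to (max-R)/max with max = 74:
C = (74-73)/74 = 1/74 = 0.01351… → 0.01
M = (74-38)/74 = 36/74 = 0.48648… → 0.49
Y = (74-74)/74 = 0/74 = 0 → 0.00
= CMYK(0.01, 0.49, 0.00, 0.71)


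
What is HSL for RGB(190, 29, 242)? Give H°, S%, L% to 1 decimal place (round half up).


Normalize: R'=190/255≈0.7451, G'=29/255≈0.1137, B'=242/255≈0.9490
Max=242/255, Min=29/255, Δ=Max-Min=213/255
L = (Max+Min)/2 = (242+29)/510 = 271/510 = 0.53137… → L = 53.1%
L > 0.5 → S = Δ/(2-Max-Min) = 213/(510-242-29) = 213/239 = 0.89121… → S = 89.1%
(the 1/255 factors cancel in S and H, so raw channel differences can be used)
Max is B' → H = 60 × ((R-G)/Δ + 4) = 60 × ((190-29)/213 + 4)
  161/213 + 4 = 0.7558… + 4 = 4.7558…
  H = 60 × 4.7558… = 285.352…° → H = 285.4°
= HSL(285.4°, 89.1%, 53.1%)


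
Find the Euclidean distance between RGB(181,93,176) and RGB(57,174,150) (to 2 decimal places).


d = √[(R₁-R₂)² + (G₁-G₂)² + (B₁-B₂)²]
d = √[(181-57)² + (93-174)² + (176-150)²]
d = √[15376 + 6561 + 676]
d = √22613
d ≈ 150.38


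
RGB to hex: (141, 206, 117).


R = 141 → 8D (hex)
G = 206 → CE (hex)
B = 117 → 75 (hex)
Hex = #8DCE75


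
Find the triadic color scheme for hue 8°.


Triadic: equally spaced at 120° intervals
H1 = 8°
H2 = (8 + 120) mod 360 = 128°
H3 = (8 + 240) mod 360 = 248°
Triadic = 8°, 128°, 248°


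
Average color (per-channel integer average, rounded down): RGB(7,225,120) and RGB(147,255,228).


Midpoint: each channel = ⌊(C₁+C₂)/2⌋
R: ⌊(7+147)/2⌋ = 77
G: ⌊(225+255)/2⌋ = 240
B: ⌊(120+228)/2⌋ = 174
= RGB(77, 240, 174)


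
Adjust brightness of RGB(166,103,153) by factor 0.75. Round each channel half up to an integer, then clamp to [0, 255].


Multiply each channel by 0.75, round half up, clamp to [0, 255]
R: 166×0.75 = 124.5 → round → 125
G: 103×0.75 = 77.25 → round → 77
B: 153×0.75 = 114.75 → round → 115
= RGB(125, 77, 115)


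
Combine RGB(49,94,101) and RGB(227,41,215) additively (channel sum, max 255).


Additive: each channel = min(255, C₁+C₂)
R: 49+227 = 276 → 255
G: 94+41 = 135 → 135
B: 101+215 = 316 → 255
= RGB(255, 135, 255)


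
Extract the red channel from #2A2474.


Color: #2A2474
R = 2A = 42
G = 24 = 36
B = 74 = 116
Red = 42


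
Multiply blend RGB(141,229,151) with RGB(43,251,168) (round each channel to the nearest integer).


Multiply: C = A×B/255, rounded to nearest integer
R: 141×43/255 = 6063/255 ≈ 23.776 → 24
G: 229×251/255 = 57479/255 ≈ 225.408 → 225
B: 151×168/255 = 25368/255 ≈ 99.482 → 99
= RGB(24, 225, 99)


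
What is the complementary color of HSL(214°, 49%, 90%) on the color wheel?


Complement = opposite side of color wheel = hue + 180°
H' = (214 + 180) mod 360 = 34°
S and L unchanged.
= HSL(34°, 49%, 90%)


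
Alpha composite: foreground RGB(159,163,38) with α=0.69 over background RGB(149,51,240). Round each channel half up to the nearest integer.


C = α×F + (1-α)×B, with 1-α = 0.31
R: 0.69×159 + 0.31×149 = 109.71 + 46.19 = 155.90 → 156
G: 0.69×163 + 0.31×51 = 112.47 + 15.81 = 128.28 → 128
B: 0.69×38 + 0.31×240 = 26.22 + 74.40 = 100.62 → 101
= RGB(156, 128, 101)


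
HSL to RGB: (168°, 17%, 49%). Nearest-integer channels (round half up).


H=168°, S=0.17, L=0.49
C = (1-|2L-1|)×S = (1-|-0.02|)×0.17 = 0.1666
H' = H/60 = 168/60 ≈ 2.8000; X = C×(1-|H' mod 2 - 1|) = 0.13328
m = L - C/2 = 0.49 - 0.0833 = 0.4067
Sector ⌊H'⌋ = 2 → (R',G',B') = (0.0, 0.1666, 0.13328)
RGB = ((R'+m)×255, (G'+m)×255, (B'+m)×255) = (103.7085, 146.1915, 137.6949)
Round half up → RGB(104, 146, 138)


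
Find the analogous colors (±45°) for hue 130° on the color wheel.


Base hue: 130°
Left analog: (130 - 45) mod 360 = 85°
Right analog: (130 + 45) mod 360 = 175°
Analogous hues = 85° and 175°


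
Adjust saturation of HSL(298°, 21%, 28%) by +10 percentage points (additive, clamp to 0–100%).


Original S = 21%
Adjustment = +10 percentage points
New S = 21 + (10) = 31
Clamp to [0, 100] → 31
= HSL(298°, 31%, 28%)


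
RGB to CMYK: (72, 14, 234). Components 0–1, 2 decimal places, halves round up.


R'=72/255≈0.2824, G'=14/255≈0.0549, B'=234/255≈0.9176
K = 1 - max(R',G',B') = 1 - 234/255 = 21/255 = 0.08235… → 0.08
(1-R'-K)/(1-K) simplifies to (max-R)/max with max = 234:
C = (234-72)/234 = 162/234 = 0.69230… → 0.69
M = (234-14)/234 = 220/234 = 0.94017… → 0.94
Y = (234-234)/234 = 0/234 = 0 → 0.00
= CMYK(0.69, 0.94, 0.00, 0.08)


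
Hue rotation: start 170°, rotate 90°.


New hue = (H + rotation) mod 360
New hue = (170 + 90) mod 360
= 260 mod 360
= 260°


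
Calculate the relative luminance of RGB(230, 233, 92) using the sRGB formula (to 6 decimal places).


Linearize each channel (sRGB transfer function): c = v/255; c_lin = c/12.92 if c ≤ 0.04045, else ((c+0.055)/1.055)^2.4
  R: 230/255 ≈ 0.901961 > 0.04045 → ((0.901961+0.055)/1.055)^2.4 ≈ 0.791298
  G: 233/255 ≈ 0.913725 > 0.04045 → ((0.913725+0.055)/1.055)^2.4 ≈ 0.814847
  B: 92/255 ≈ 0.360784 > 0.04045 → ((0.360784+0.055)/1.055)^2.4 ≈ 0.107023
R_lin = 0.791298, G_lin = 0.814847, B_lin = 0.107023
L = 0.2126×R + 0.7152×G + 0.0722×B
L = 0.2126×0.791298 + 0.7152×0.814847 + 0.0722×0.107023
L ≈ 0.758735


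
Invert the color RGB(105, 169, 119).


Invert: (255-R, 255-G, 255-B)
R: 255-105 = 150
G: 255-169 = 86
B: 255-119 = 136
= RGB(150, 86, 136)


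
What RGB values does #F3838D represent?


F3 → 243 (R)
83 → 131 (G)
8D → 141 (B)
= RGB(243, 131, 141)


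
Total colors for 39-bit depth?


Colors = 2^bits = 2^39
= 549,755,813,888 colors


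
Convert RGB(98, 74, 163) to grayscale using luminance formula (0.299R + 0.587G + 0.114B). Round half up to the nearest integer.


Gray = 0.299×R + 0.587×G + 0.114×B
Gray = 0.299×98 + 0.587×74 + 0.114×163
Gray = 29.302 + 43.438 + 18.582
Gray = 91.322 → round half up → 91
Gray = 91


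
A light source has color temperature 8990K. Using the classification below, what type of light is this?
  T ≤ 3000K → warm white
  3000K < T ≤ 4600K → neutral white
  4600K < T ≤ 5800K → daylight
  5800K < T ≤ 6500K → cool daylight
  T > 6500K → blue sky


Temperature: 8990K
8990K > 6500K → blue sky
Classification: blue sky


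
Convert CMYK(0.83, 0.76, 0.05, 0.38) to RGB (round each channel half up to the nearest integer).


R = 255 × (1-C) × (1-K) = 255 × 0.17 × 0.62 = 26.877 → 27
G = 255 × (1-M) × (1-K) = 255 × 0.24 × 0.62 = 37.944 → 38
B = 255 × (1-Y) × (1-K) = 255 × 0.95 × 0.62 = 150.195 → 150
= RGB(27, 38, 150)


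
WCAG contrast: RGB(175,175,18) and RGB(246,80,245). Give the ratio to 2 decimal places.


Linearize each sRGB channel c=v/255: c/12.92 if c ≤ 0.04045 else ((c+0.055)/1.055)^2.4
L = 0.2126×R_lin + 0.7152×G_lin + 0.0722×B_lin
Color 1 (175,175,18):
  R=175: 175/255≈0.6863 > 0.04045 → ((0.6863+0.055)/1.055)^2.4 ≈ 0.42869
  G=175: 175/255≈0.6863 > 0.04045 → ((0.6863+0.055)/1.055)^2.4 ≈ 0.42869
  B=18: 18/255≈0.0706 > 0.04045 → ((0.0706+0.055)/1.055)^2.4 ≈ 0.00605
  L1 = 0.2126×0.42869 + 0.7152×0.42869 + 0.0722×0.00605 ≈ 0.39818
Color 2 (246,80,245):
  R=246: 246/255≈0.9647 > 0.04045 → ((0.9647+0.055)/1.055)^2.4 ≈ 0.92158
  G=80: 80/255≈0.3137 > 0.04045 → ((0.3137+0.055)/1.055)^2.4 ≈ 0.08022
  B=245: 245/255≈0.9608 > 0.04045 → ((0.9608+0.055)/1.055)^2.4 ≈ 0.91310
  L2 = 0.2126×0.92158 + 0.7152×0.08022 + 0.0722×0.91310 ≈ 0.31923
Lighter = 0.39818, Darker = 0.31923
Ratio = (L_lighter + 0.05) / (L_darker + 0.05)
Ratio = (0.39818 + 0.05) / (0.31923 + 0.05) = 0.44818 / 0.36923 ≈ 1.2138
Ratio ≈ 1.21:1


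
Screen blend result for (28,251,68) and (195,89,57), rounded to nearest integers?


Screen: C = 255 - (255-A)×(255-B)/255, rounded to nearest integer
R: 255 - (255-28)×(255-195)/255 = 255 - 13620/255 ≈ 255 - 53.412 = 201.588 → 202
G: 255 - (255-251)×(255-89)/255 = 255 - 664/255 ≈ 255 - 2.604 = 252.396 → 252
B: 255 - (255-68)×(255-57)/255 = 255 - 37026/255 ≈ 255 - 145.200 = 109.800 → 110
= RGB(202, 252, 110)


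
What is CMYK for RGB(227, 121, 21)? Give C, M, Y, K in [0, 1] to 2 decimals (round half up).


R'=227/255≈0.8902, G'=121/255≈0.4745, B'=21/255≈0.0824
K = 1 - max(R',G',B') = 1 - 227/255 = 28/255 = 0.10980… → 0.11
(1-R'-K)/(1-K) simplifies to (max-R)/max with max = 227:
C = (227-227)/227 = 0/227 = 0 → 0.00
M = (227-121)/227 = 106/227 = 0.46696… → 0.47
Y = (227-21)/227 = 206/227 = 0.90748… → 0.91
= CMYK(0.00, 0.47, 0.91, 0.11)


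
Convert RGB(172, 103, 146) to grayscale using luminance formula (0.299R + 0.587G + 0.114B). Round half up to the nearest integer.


Gray = 0.299×R + 0.587×G + 0.114×B
Gray = 0.299×172 + 0.587×103 + 0.114×146
Gray = 51.428 + 60.461 + 16.644
Gray = 128.533 → round half up → 129
Gray = 129


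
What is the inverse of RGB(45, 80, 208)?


Invert: (255-R, 255-G, 255-B)
R: 255-45 = 210
G: 255-80 = 175
B: 255-208 = 47
= RGB(210, 175, 47)


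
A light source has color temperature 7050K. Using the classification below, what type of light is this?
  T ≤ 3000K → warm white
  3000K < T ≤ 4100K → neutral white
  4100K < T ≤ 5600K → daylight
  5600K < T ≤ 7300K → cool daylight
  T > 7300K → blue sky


Temperature: 7050K
5600K < 7050K ≤ 7300K → cool daylight
Classification: cool daylight


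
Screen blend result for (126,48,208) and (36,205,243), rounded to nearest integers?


Screen: C = 255 - (255-A)×(255-B)/255, rounded to nearest integer
R: 255 - (255-126)×(255-36)/255 = 255 - 28251/255 ≈ 255 - 110.788 = 144.212 → 144
G: 255 - (255-48)×(255-205)/255 = 255 - 10350/255 ≈ 255 - 40.588 = 214.412 → 214
B: 255 - (255-208)×(255-243)/255 = 255 - 564/255 ≈ 255 - 2.212 = 252.788 → 253
= RGB(144, 214, 253)


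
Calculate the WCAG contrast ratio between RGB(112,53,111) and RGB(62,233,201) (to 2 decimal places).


Linearize each sRGB channel c=v/255: c/12.92 if c ≤ 0.04045 else ((c+0.055)/1.055)^2.4
L = 0.2126×R_lin + 0.7152×G_lin + 0.0722×B_lin
Color 1 (112,53,111):
  R=112: 112/255≈0.4392 > 0.04045 → ((0.4392+0.055)/1.055)^2.4 ≈ 0.16203
  G=53: 53/255≈0.2078 > 0.04045 → ((0.2078+0.055)/1.055)^2.4 ≈ 0.03560
  B=111: 111/255≈0.4353 > 0.04045 → ((0.4353+0.055)/1.055)^2.4 ≈ 0.15896
  L1 = 0.2126×0.16203 + 0.7152×0.03560 + 0.0722×0.15896 ≈ 0.07139
Color 2 (62,233,201):
  R=62: 62/255≈0.2431 > 0.04045 → ((0.2431+0.055)/1.055)^2.4 ≈ 0.04817
  G=233: 233/255≈0.9137 > 0.04045 → ((0.9137+0.055)/1.055)^2.4 ≈ 0.81485
  B=201: 201/255≈0.7882 > 0.04045 → ((0.7882+0.055)/1.055)^2.4 ≈ 0.58408
  L2 = 0.2126×0.04817 + 0.7152×0.81485 + 0.0722×0.58408 ≈ 0.63519
Lighter = 0.63519, Darker = 0.07139
Ratio = (L_lighter + 0.05) / (L_darker + 0.05)
Ratio = (0.63519 + 0.05) / (0.07139 + 0.05) = 0.68519 / 0.12139 ≈ 5.6447
Ratio ≈ 5.64:1


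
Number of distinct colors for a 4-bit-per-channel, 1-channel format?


Total bits = 4 bits/channel × 1 channels = 4 bits
Distinct colors = 2^4
= 16 colors


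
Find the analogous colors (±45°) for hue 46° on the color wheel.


Base hue: 46°
Left analog: (46 - 45) mod 360 = 1°
Right analog: (46 + 45) mod 360 = 91°
Analogous hues = 1° and 91°


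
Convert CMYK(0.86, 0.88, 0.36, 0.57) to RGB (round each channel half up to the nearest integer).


R = 255 × (1-C) × (1-K) = 255 × 0.14 × 0.43 = 15.351 → 15
G = 255 × (1-M) × (1-K) = 255 × 0.12 × 0.43 = 13.158 → 13
B = 255 × (1-Y) × (1-K) = 255 × 0.64 × 0.43 = 70.176 → 70
= RGB(15, 13, 70)


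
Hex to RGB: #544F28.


54 → 84 (R)
4F → 79 (G)
28 → 40 (B)
= RGB(84, 79, 40)


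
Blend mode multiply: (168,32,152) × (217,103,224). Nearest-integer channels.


Multiply: C = A×B/255, rounded to nearest integer
R: 168×217/255 = 36456/255 ≈ 142.965 → 143
G: 32×103/255 = 3296/255 ≈ 12.925 → 13
B: 152×224/255 = 34048/255 ≈ 133.522 → 134
= RGB(143, 13, 134)


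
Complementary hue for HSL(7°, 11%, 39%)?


Complement = opposite side of color wheel = hue + 180°
H' = (7 + 180) mod 360 = 187°
S and L unchanged.
= HSL(187°, 11%, 39%)


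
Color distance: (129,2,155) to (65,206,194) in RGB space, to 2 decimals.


d = √[(R₁-R₂)² + (G₁-G₂)² + (B₁-B₂)²]
d = √[(129-65)² + (2-206)² + (155-194)²]
d = √[4096 + 41616 + 1521]
d = √47233
d ≈ 217.33


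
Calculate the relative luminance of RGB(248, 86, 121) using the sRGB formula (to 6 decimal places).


Linearize each channel (sRGB transfer function): c = v/255; c_lin = c/12.92 if c ≤ 0.04045, else ((c+0.055)/1.055)^2.4
  R: 248/255 ≈ 0.972549 > 0.04045 → ((0.972549+0.055)/1.055)^2.4 ≈ 0.938686
  G: 86/255 ≈ 0.337255 > 0.04045 → ((0.337255+0.055)/1.055)^2.4 ≈ 0.093059
  B: 121/255 ≈ 0.474510 > 0.04045 → ((0.474510+0.055)/1.055)^2.4 ≈ 0.191202
R_lin = 0.938686, G_lin = 0.093059, B_lin = 0.191202
L = 0.2126×R + 0.7152×G + 0.0722×B
L = 0.2126×0.938686 + 0.7152×0.093059 + 0.0722×0.191202
L ≈ 0.279925


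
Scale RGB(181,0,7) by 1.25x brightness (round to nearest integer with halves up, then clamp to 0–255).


Multiply each channel by 1.25, round half up, clamp to [0, 255]
R: 181×1.25 = 226.25 → round → 226
G: 0×1.25 = 0
B: 7×1.25 = 8.75 → round → 9
= RGB(226, 0, 9)


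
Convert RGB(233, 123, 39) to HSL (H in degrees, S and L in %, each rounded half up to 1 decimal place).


Normalize: R'=233/255≈0.9137, G'=123/255≈0.4824, B'=39/255≈0.1529
Max=233/255, Min=39/255, Δ=Max-Min=194/255
L = (Max+Min)/2 = (233+39)/510 = 272/510 = 0.53333… → L = 53.3%
L > 0.5 → S = Δ/(2-Max-Min) = 194/(510-233-39) = 194/238 = 0.81512… → S = 81.5%
(the 1/255 factors cancel in S and H, so raw channel differences can be used)
Max is R' → H = 60 × (((G-B)/Δ) mod 6) = 60 × (((123-39)/194) mod 6)
  84/194 = 0.4329…
  H = 60 × 0.4329… = 25.979…° → H = 26.0°
= HSL(26.0°, 81.5%, 53.3%)


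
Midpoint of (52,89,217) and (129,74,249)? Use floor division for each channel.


Midpoint: each channel = ⌊(C₁+C₂)/2⌋
R: ⌊(52+129)/2⌋ = 90
G: ⌊(89+74)/2⌋ = 81
B: ⌊(217+249)/2⌋ = 233
= RGB(90, 81, 233)


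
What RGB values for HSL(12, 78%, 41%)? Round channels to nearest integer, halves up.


H=12°, S=0.78, L=0.41
C = (1-|2L-1|)×S = (1-|-0.18|)×0.78 = 0.6396
H' = H/60 = 12/60 ≈ 0.2000; X = C×(1-|H' mod 2 - 1|) = 0.12792
m = L - C/2 = 0.41 - 0.3198 = 0.0902
Sector ⌊H'⌋ = 0 → (R',G',B') = (0.6396, 0.12792, 0.0)
RGB = ((R'+m)×255, (G'+m)×255, (B'+m)×255) = (186.099, 55.6206, 23.001)
Round half up → RGB(186, 56, 23)


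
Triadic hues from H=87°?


Triadic: equally spaced at 120° intervals
H1 = 87°
H2 = (87 + 120) mod 360 = 207°
H3 = (87 + 240) mod 360 = 327°
Triadic = 87°, 207°, 327°


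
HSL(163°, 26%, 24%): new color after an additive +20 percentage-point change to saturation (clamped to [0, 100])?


Original S = 26%
Adjustment = +20 percentage points
New S = 26 + (20) = 46
Clamp to [0, 100] → 46
= HSL(163°, 46%, 24%)


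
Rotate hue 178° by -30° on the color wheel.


New hue = (H + rotation) mod 360
New hue = (178 -30) mod 360
= 148 mod 360
= 148°


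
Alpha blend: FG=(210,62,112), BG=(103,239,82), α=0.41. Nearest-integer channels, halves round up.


C = α×F + (1-α)×B, with 1-α = 0.59
R: 0.41×210 + 0.59×103 = 86.10 + 60.77 = 146.87 → 147
G: 0.41×62 + 0.59×239 = 25.42 + 141.01 = 166.43 → 166
B: 0.41×112 + 0.59×82 = 45.92 + 48.38 = 94.30 → 94
= RGB(147, 166, 94)


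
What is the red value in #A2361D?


Color: #A2361D
R = A2 = 162
G = 36 = 54
B = 1D = 29
Red = 162


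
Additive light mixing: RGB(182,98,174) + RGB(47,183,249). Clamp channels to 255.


Additive: each channel = min(255, C₁+C₂)
R: 182+47 = 229 → 229
G: 98+183 = 281 → 255
B: 174+249 = 423 → 255
= RGB(229, 255, 255)


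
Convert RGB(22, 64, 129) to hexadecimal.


R = 22 → 16 (hex)
G = 64 → 40 (hex)
B = 129 → 81 (hex)
Hex = #164081


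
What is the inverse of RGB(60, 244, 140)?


Invert: (255-R, 255-G, 255-B)
R: 255-60 = 195
G: 255-244 = 11
B: 255-140 = 115
= RGB(195, 11, 115)


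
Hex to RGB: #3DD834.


3D → 61 (R)
D8 → 216 (G)
34 → 52 (B)
= RGB(61, 216, 52)


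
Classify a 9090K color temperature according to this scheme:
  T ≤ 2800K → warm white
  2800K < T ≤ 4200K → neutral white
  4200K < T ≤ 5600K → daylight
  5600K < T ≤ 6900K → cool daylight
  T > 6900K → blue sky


Temperature: 9090K
9090K > 6900K → blue sky
Classification: blue sky


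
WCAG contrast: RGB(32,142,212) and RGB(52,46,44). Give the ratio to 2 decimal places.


Linearize each sRGB channel c=v/255: c/12.92 if c ≤ 0.04045 else ((c+0.055)/1.055)^2.4
L = 0.2126×R_lin + 0.7152×G_lin + 0.0722×B_lin
Color 1 (32,142,212):
  R=32: 32/255≈0.1255 > 0.04045 → ((0.1255+0.055)/1.055)^2.4 ≈ 0.01444
  G=142: 142/255≈0.5569 > 0.04045 → ((0.5569+0.055)/1.055)^2.4 ≈ 0.27050
  B=212: 212/255≈0.8314 > 0.04045 → ((0.8314+0.055)/1.055)^2.4 ≈ 0.65837
  L1 = 0.2126×0.01444 + 0.7152×0.27050 + 0.0722×0.65837 ≈ 0.24407
Color 2 (52,46,44):
  R=52: 52/255≈0.2039 > 0.04045 → ((0.2039+0.055)/1.055)^2.4 ≈ 0.03434
  G=46: 46/255≈0.1804 > 0.04045 → ((0.1804+0.055)/1.055)^2.4 ≈ 0.02732
  B=44: 44/255≈0.1725 > 0.04045 → ((0.1725+0.055)/1.055)^2.4 ≈ 0.02519
  L2 = 0.2126×0.03434 + 0.7152×0.02732 + 0.0722×0.02519 ≈ 0.02866
Lighter = 0.24407, Darker = 0.02866
Ratio = (L_lighter + 0.05) / (L_darker + 0.05)
Ratio = (0.24407 + 0.05) / (0.02866 + 0.05) = 0.29407 / 0.07866 ≈ 3.7385
Ratio ≈ 3.74:1


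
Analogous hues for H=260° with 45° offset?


Base hue: 260°
Left analog: (260 - 45) mod 360 = 215°
Right analog: (260 + 45) mod 360 = 305°
Analogous hues = 215° and 305°


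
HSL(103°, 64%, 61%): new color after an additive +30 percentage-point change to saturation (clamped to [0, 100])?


Original S = 64%
Adjustment = +30 percentage points
New S = 64 + (30) = 94
Clamp to [0, 100] → 94
= HSL(103°, 94%, 61%)


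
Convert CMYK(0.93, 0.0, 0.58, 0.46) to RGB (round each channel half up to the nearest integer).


R = 255 × (1-C) × (1-K) = 255 × 0.07 × 0.54 = 9.639 → 10
G = 255 × (1-M) × (1-K) = 255 × 1.00 × 0.54 = 137.7 → 138
B = 255 × (1-Y) × (1-K) = 255 × 0.42 × 0.54 = 57.834 → 58
= RGB(10, 138, 58)


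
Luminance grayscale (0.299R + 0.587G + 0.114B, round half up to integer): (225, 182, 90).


Gray = 0.299×R + 0.587×G + 0.114×B
Gray = 0.299×225 + 0.587×182 + 0.114×90
Gray = 67.275 + 106.834 + 10.260
Gray = 184.369 → round half up → 184
Gray = 184


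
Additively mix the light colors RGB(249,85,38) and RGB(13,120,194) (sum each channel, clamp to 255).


Additive: each channel = min(255, C₁+C₂)
R: 249+13 = 262 → 255
G: 85+120 = 205 → 205
B: 38+194 = 232 → 232
= RGB(255, 205, 232)


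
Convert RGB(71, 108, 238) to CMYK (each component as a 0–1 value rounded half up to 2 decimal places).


R'=71/255≈0.2784, G'=108/255≈0.4235, B'=238/255≈0.9333
K = 1 - max(R',G',B') = 1 - 238/255 = 17/255 = 0.06666… → 0.07
(1-R'-K)/(1-K) simplifies to (max-R)/max with max = 238:
C = (238-71)/238 = 167/238 = 0.70168… → 0.70
M = (238-108)/238 = 130/238 = 0.54621… → 0.55
Y = (238-238)/238 = 0/238 = 0 → 0.00
= CMYK(0.70, 0.55, 0.00, 0.07)


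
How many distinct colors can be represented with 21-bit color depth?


Colors = 2^bits = 2^21
= 2,097,152 colors


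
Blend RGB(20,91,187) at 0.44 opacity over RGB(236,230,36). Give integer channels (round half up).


C = α×F + (1-α)×B, with 1-α = 0.56
R: 0.44×20 + 0.56×236 = 8.80 + 132.16 = 140.96 → 141
G: 0.44×91 + 0.56×230 = 40.04 + 128.80 = 168.84 → 169
B: 0.44×187 + 0.56×36 = 82.28 + 20.16 = 102.44 → 102
= RGB(141, 169, 102)


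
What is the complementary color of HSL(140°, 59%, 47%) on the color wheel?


Complement = opposite side of color wheel = hue + 180°
H' = (140 + 180) mod 360 = 320°
S and L unchanged.
= HSL(320°, 59%, 47%)


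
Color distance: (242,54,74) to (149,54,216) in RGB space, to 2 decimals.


d = √[(R₁-R₂)² + (G₁-G₂)² + (B₁-B₂)²]
d = √[(242-149)² + (54-54)² + (74-216)²]
d = √[8649 + 0 + 20164]
d = √28813
d ≈ 169.74


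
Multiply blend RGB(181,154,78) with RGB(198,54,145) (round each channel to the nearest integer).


Multiply: C = A×B/255, rounded to nearest integer
R: 181×198/255 = 35838/255 ≈ 140.541 → 141
G: 154×54/255 = 8316/255 ≈ 32.612 → 33
B: 78×145/255 = 11310/255 ≈ 44.353 → 44
= RGB(141, 33, 44)


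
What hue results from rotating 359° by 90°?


New hue = (H + rotation) mod 360
New hue = (359 + 90) mod 360
= 449 mod 360
= 89°


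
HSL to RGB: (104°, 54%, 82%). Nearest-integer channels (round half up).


H=104°, S=0.54, L=0.82
C = (1-|2L-1|)×S = (1-|0.64|)×0.54 = 0.1944
H' = H/60 = 104/60 ≈ 1.7333; X = C×(1-|H' mod 2 - 1|) = 0.05184
m = L - C/2 = 0.82 - 0.0972 = 0.7228
Sector ⌊H'⌋ = 1 → (R',G',B') = (0.05184, 0.1944, 0.0)
RGB = ((R'+m)×255, (G'+m)×255, (B'+m)×255) = (197.5332, 233.886, 184.314)
Round half up → RGB(198, 234, 184)


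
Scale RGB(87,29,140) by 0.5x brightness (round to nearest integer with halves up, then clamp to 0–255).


Multiply each channel by 0.5, round half up, clamp to [0, 255]
R: 87×0.5 = 43.5 → round → 44
G: 29×0.5 = 14.5 → round → 15
B: 140×0.5 = 70
= RGB(44, 15, 70)


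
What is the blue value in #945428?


Color: #945428
R = 94 = 148
G = 54 = 84
B = 28 = 40
Blue = 40


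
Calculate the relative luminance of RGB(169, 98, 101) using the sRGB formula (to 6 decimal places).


Linearize each channel (sRGB transfer function): c = v/255; c_lin = c/12.92 if c ≤ 0.04045, else ((c+0.055)/1.055)^2.4
  R: 169/255 ≈ 0.662745 > 0.04045 → ((0.662745+0.055)/1.055)^2.4 ≈ 0.396755
  G: 98/255 ≈ 0.384314 > 0.04045 → ((0.384314+0.055)/1.055)^2.4 ≈ 0.122139
  B: 101/255 ≈ 0.396078 > 0.04045 → ((0.396078+0.055)/1.055)^2.4 ≈ 0.130136
R_lin = 0.396755, G_lin = 0.122139, B_lin = 0.130136
L = 0.2126×R + 0.7152×G + 0.0722×B
L = 0.2126×0.396755 + 0.7152×0.122139 + 0.0722×0.130136
L ≈ 0.181100
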